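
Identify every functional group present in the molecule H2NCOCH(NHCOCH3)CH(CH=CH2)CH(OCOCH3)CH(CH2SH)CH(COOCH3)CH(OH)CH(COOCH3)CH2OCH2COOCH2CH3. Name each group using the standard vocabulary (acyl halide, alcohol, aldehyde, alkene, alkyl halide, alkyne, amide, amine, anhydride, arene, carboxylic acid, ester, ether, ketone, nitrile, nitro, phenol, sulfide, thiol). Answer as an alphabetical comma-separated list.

–C(=O)NH2: carbonyl C bonded to C and to N → amide (the N is not a separate amine).
pendant –NHC(=O)CH3: N bonded to a carbonyl → amide (not amine).
pendant –CH=CH2: C=C double bond → alkene.
pendant –OC(=O)CH3: an acyloxy group → ester.
pendant –CH2SH → thiol.
pendant –COOCH3: carbonyl C bonded to C and –OCH3 → ester.
–OH on an sp³ carbon → alcohol (secondary).
pendant –COOCH3: carbonyl C bonded to C and –OCH3 → ester.
C–O–C with sp³ carbons on both sides and no adjacent C=O → ether.
–C(=O)OCH2CH3: carbonyl C bonded to C and to –OEt → ester.

alcohol, alkene, amide, ester, ether, thiol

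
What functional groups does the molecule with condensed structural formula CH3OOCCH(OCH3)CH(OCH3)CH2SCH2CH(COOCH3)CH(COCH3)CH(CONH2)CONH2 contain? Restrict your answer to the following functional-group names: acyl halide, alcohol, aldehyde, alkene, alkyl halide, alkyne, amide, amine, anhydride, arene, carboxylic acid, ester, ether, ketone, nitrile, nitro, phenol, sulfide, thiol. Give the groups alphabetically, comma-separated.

amide, ester, ether, ketone, sulfide

CH3O–C(=O)–: carbonyl C bonded to C and to –OCH3 → ester (not ketone + ether).
pendant –OCH3: C–O–C with sp³ C, no adjacent C=O → ether.
pendant –OCH3: C–O–C with sp³ C, no adjacent C=O → ether.
C–S–C linkage → sulfide (thioether).
pendant –COOCH3: carbonyl C bonded to C and –OCH3 → ester.
pendant –COCH3: carbonyl C bonded to two carbons → ketone.
pendant –CONH2: carbonyl C bonded to C and N → amide.
–C(=O)NH2: carbonyl C bonded to C and to N → amide (the N is not a separate amine).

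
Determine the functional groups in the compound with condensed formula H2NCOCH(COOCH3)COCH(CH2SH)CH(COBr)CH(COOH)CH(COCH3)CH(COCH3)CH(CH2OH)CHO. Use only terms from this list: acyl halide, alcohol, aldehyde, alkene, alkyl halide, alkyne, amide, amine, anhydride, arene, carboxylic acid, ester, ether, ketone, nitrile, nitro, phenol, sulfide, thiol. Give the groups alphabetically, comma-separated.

Taking each segment in turn:
  H2NCO: –C(=O)NH2: carbonyl C bonded to C and to N → amide (the N is not a separate amine).
  CH(COOCH3): pendant –COOCH3: carbonyl C bonded to C and –OCH3 → ester.
  CO: –C(=O)– with carbon on both sides → ketone.
  CH(CH2SH): pendant –CH2SH → thiol.
  CH(COBr): pendant –C(=O)X: carbonyl C bonded to C and halogen → acyl halide.
  CH(COOH): pendant –COOH: carbonyl C bonded to C and –OH → carboxylic acid.
  CH(COCH3): pendant –COCH3: carbonyl C bonded to two carbons → ketone.
  CH(COCH3): pendant –COCH3: carbonyl C bonded to two carbons → ketone.
  CH(CH2OH): pendant –CH2OH on an sp³ backbone C → alcohol.
  CHO: terminal –CHO: carbonyl C bonded to H and C → aldehyde.

acyl halide, alcohol, aldehyde, amide, carboxylic acid, ester, ketone, thiol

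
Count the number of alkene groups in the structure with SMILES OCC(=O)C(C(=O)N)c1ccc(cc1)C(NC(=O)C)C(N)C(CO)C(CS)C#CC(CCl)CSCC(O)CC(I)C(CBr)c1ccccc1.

0

HO– on an sp³ carbon → alcohol.
–C(=O)– with carbon on both sides → ketone.
pendant –CONH2: carbonyl C bonded to C and N → amide.
para-disubstituted benzene ring → arene.
pendant –NHC(=O)CH3: N bonded to a carbonyl → amide (not amine).
–NH2 on an sp³ carbon with no adjacent C=O → amine.
pendant –CH2OH on an sp³ backbone C → alcohol.
pendant –CH2SH → thiol.
C≡C triple bond → alkyne.
pendant –CH2X: halogen on sp³ carbon → alkyl halide.
C–S–C linkage → sulfide (thioether).
–OH on an sp³ carbon → alcohol (secondary).
halogen on an sp³ carbon → alkyl halide.
pendant –CH2X: halogen on sp³ carbon → alkyl halide.
–C6H5 phenyl ring → arene.
No segment is a alkene: C6H4 is arene, not alkene; C≡C is alkyne, not alkene; C6H5 is arene, not alkene. → 0.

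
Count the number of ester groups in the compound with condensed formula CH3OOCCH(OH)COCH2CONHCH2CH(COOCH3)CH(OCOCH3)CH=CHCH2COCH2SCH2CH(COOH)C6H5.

CH3O–C(=O)–: carbonyl C bonded to C and to –OCH3 → ester (not ketone + ether).
–OH on an sp³ carbon → alcohol (secondary).
–C(=O)– with carbon on both sides → ketone.
–C(=O)–N– linkage → amide (the N is not an amine).
pendant –COOCH3: carbonyl C bonded to C and –OCH3 → ester.
pendant –OC(=O)CH3: an acyloxy group → ester.
C=C double bond → alkene.
–C(=O)– with carbon on both sides → ketone.
C–S–C linkage → sulfide (thioether).
pendant –COOH: carbonyl C bonded to C and –OH → carboxylic acid.
–C6H5 phenyl ring → arene.
Ester appears at: CH3OOC, CH(COOCH3), CH(OCOCH3) → 3.

3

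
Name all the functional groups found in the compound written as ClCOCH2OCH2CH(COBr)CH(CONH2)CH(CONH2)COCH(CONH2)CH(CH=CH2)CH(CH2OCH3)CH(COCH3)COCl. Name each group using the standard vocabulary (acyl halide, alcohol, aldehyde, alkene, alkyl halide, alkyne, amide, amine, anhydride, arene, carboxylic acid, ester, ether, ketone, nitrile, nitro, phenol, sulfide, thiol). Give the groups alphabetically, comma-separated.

Taking each segment in turn:
  ClCO: –C(=O)Cl: carbonyl C bonded to C and to a halogen → acyl halide (not alkyl halide).
  CH2OCH2: C–O–C with sp³ carbons on both sides and no adjacent C=O → ether.
  CH(COBr): pendant –C(=O)X: carbonyl C bonded to C and halogen → acyl halide.
  CH(CONH2): pendant –CONH2: carbonyl C bonded to C and N → amide.
  CH(CONH2): pendant –CONH2: carbonyl C bonded to C and N → amide.
  CO: –C(=O)– with carbon on both sides → ketone.
  CH(CONH2): pendant –CONH2: carbonyl C bonded to C and N → amide.
  CH(CH=CH2): pendant –CH=CH2: C=C double bond → alkene.
  CH(CH2OCH3): pendant –CH2OCH3: C–O–C linkage → ether.
  CH(COCH3): pendant –COCH3: carbonyl C bonded to two carbons → ketone.
  COCl: –C(=O)Cl: carbonyl C bonded to C and to a halogen → acyl halide (not alkyl halide).

acyl halide, alkene, amide, ether, ketone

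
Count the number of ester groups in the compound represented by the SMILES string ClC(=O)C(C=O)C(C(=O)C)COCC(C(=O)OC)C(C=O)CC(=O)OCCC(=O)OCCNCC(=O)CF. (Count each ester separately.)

–C(=O)Cl: carbonyl C bonded to C and to a halogen → acyl halide (not alkyl halide).
pendant –CHO: carbonyl C bonded to C and H → aldehyde.
pendant –COCH3: carbonyl C bonded to two carbons → ketone.
C–O–C with sp³ carbons on both sides and no adjacent C=O → ether.
pendant –COOCH3: carbonyl C bonded to C and –OCH3 → ester.
pendant –CHO: carbonyl C bonded to C and H → aldehyde.
–C(=O)–O–C with C on the carbonyl side → ester.
–C(=O)–O–C with C on the carbonyl side → ester.
C–N–C with sp³ carbons and no adjacent C=O → amine (secondary).
–C(=O)– with carbon on both sides → ketone.
halogen on an sp³ carbon → alkyl halide.
Ester appears at: CH(COOCH3), CH2COOCH2, CH2COOCH2 → 3.

3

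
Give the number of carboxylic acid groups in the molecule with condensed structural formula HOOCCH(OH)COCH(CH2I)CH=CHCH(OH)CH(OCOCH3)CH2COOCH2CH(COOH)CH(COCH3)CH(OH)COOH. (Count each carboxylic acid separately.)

Reading the structure from left to right:
  HOOC: –COOH: carbonyl C bonded to –OH and C → carboxylic acid (the –OH is not a separate alcohol).
  CH(OH): –OH on an sp³ carbon → alcohol (secondary).
  CO: –C(=O)– with carbon on both sides → ketone.
  CH(CH2I): pendant –CH2X: halogen on sp³ carbon → alkyl halide.
  CH=CH: C=C double bond → alkene.
  CH(OH): –OH on an sp³ carbon → alcohol (secondary).
  CH(OCOCH3): pendant –OC(=O)CH3: an acyloxy group → ester.
  CH2COOCH2: –C(=O)–O–C with C on the carbonyl side → ester.
  CH(COOH): pendant –COOH: carbonyl C bonded to C and –OH → carboxylic acid.
  CH(COCH3): pendant –COCH3: carbonyl C bonded to two carbons → ketone.
  CH(OH): –OH on an sp³ carbon → alcohol (secondary).
  COOH: –COOH: carbonyl C bonded to –OH and C → carboxylic acid (the –OH is not a separate alcohol).
Carboxylic acid appears at: HOOC, CH(COOH), COOH → 3.

3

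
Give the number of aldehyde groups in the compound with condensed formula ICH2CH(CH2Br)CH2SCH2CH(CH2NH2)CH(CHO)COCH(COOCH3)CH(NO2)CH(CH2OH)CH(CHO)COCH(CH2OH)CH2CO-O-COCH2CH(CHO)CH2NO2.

halogen on an sp³ carbon → alkyl halide.
pendant –CH2X: halogen on sp³ carbon → alkyl halide.
C–S–C linkage → sulfide (thioether).
pendant –CH2NH2: N on sp³ C, no adjacent C=O → amine.
pendant –CHO: carbonyl C bonded to C and H → aldehyde.
–C(=O)– with carbon on both sides → ketone.
pendant –COOCH3: carbonyl C bonded to C and –OCH3 → ester.
–NO2 on an sp³ carbon → nitro (the N=O is not a carbonyl).
pendant –CH2OH on an sp³ backbone C → alcohol.
pendant –CHO: carbonyl C bonded to C and H → aldehyde.
–C(=O)– with carbon on both sides → ketone.
pendant –CH2OH on an sp³ backbone C → alcohol.
two acyl groups sharing one oxygen, –C(=O)–O–C(=O)– → anhydride.
pendant –CHO: carbonyl C bonded to C and H → aldehyde.
–NO2 on carbon → nitro group.
Aldehyde appears at: CH(CHO), CH(CHO), CH(CHO) → 3.

3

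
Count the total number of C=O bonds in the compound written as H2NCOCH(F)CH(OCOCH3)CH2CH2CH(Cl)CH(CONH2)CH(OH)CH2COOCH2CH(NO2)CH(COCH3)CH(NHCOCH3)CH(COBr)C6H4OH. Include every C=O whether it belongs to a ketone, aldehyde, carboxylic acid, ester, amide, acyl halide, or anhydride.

H2NCO: amide, 1 C=O (running total 1).
CH(OCOCH3): ester, 1 C=O (running total 2).
CH(CONH2): amide, 1 C=O (running total 3).
CH2COOCH2: ester, 1 C=O (running total 4).
CH(COCH3): ketone, 1 C=O (running total 5).
CH(NHCOCH3): amide, 1 C=O (running total 6).
CH(COBr): acyl halide, 1 C=O (running total 7).

7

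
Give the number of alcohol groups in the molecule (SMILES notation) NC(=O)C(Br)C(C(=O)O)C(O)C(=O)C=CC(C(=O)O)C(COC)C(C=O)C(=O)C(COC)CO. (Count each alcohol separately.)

2

Reading the structure from left to right:
  H2NCO: –C(=O)NH2: carbonyl C bonded to C and to N → amide (the N is not a separate amine).
  CH(Br): halogen on an sp³ carbon → alkyl halide.
  CH(COOH): pendant –COOH: carbonyl C bonded to C and –OH → carboxylic acid.
  CH(OH): –OH on an sp³ carbon → alcohol (secondary).
  CO: –C(=O)– with carbon on both sides → ketone.
  CH=CH: C=C double bond → alkene.
  CH(COOH): pendant –COOH: carbonyl C bonded to C and –OH → carboxylic acid.
  CH(CH2OCH3): pendant –CH2OCH3: C–O–C linkage → ether.
  CH(CHO): pendant –CHO: carbonyl C bonded to C and H → aldehyde.
  CO: –C(=O)– with carbon on both sides → ketone.
  CH(CH2OCH3): pendant –CH2OCH3: C–O–C linkage → ether.
  CH2OH: –OH on an sp³ carbon → alcohol.
Alcohol appears at: CH(OH), CH2OH → 2.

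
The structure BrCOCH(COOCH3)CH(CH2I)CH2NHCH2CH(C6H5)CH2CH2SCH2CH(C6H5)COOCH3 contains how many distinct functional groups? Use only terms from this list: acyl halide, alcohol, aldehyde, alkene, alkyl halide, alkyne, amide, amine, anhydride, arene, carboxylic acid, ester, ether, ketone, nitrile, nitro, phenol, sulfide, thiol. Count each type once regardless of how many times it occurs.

6

Taking each segment in turn:
  BrCO: –C(=O)Br: carbonyl C bonded to C and to a halogen → acyl halide (not alkyl halide).
  CH(COOCH3): pendant –COOCH3: carbonyl C bonded to C and –OCH3 → ester.
  CH(CH2I): pendant –CH2X: halogen on sp³ carbon → alkyl halide.
  CH2NHCH2: C–N–C with sp³ carbons and no adjacent C=O → amine (secondary).
  CH(C6H5): pendant –C6H5: benzene ring → arene.
  CH2SCH2: C–S–C linkage → sulfide (thioether).
  CH(C6H5): pendant –C6H5: benzene ring → arene.
  COOCH3: –C(=O)OCH3: carbonyl C bonded to C and to –OCH3 → ester (not ketone + ether).
Distinct types present: acyl halide, alkyl halide, amine, arene, ester, sulfide.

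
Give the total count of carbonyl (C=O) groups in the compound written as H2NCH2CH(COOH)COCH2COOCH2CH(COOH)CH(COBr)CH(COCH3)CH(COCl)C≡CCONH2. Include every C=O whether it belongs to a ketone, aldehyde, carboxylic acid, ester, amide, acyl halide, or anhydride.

CH(COOH): carboxylic acid, 1 C=O (running total 1).
CO: ketone, 1 C=O (running total 2).
CH2COOCH2: ester, 1 C=O (running total 3).
CH(COOH): carboxylic acid, 1 C=O (running total 4).
CH(COBr): acyl halide, 1 C=O (running total 5).
CH(COCH3): ketone, 1 C=O (running total 6).
CH(COCl): acyl halide, 1 C=O (running total 7).
CONH2: amide, 1 C=O (running total 8).

8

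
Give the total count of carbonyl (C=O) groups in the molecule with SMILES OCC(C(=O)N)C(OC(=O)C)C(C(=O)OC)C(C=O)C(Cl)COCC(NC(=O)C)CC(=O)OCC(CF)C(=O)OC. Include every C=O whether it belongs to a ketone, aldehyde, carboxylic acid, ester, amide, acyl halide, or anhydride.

7

CH(CONH2): amide, 1 C=O (running total 1).
CH(OCOCH3): ester, 1 C=O (running total 2).
CH(COOCH3): ester, 1 C=O (running total 3).
CH(CHO): aldehyde, 1 C=O (running total 4).
CH(NHCOCH3): amide, 1 C=O (running total 5).
CH2COOCH2: ester, 1 C=O (running total 6).
COOCH3: ester, 1 C=O (running total 7).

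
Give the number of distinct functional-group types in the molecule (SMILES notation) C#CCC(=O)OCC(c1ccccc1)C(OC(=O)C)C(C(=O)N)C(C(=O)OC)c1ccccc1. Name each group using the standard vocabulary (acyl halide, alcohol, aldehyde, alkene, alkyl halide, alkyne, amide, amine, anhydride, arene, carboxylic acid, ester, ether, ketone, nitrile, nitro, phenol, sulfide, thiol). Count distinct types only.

4

Reading the structure from left to right:
  HC≡C: C≡C triple bond → alkyne.
  CH2COOCH2: –C(=O)–O–C with C on the carbonyl side → ester.
  CH(C6H5): pendant –C6H5: benzene ring → arene.
  CH(OCOCH3): pendant –OC(=O)CH3: an acyloxy group → ester.
  CH(CONH2): pendant –CONH2: carbonyl C bonded to C and N → amide.
  CH(COOCH3): pendant –COOCH3: carbonyl C bonded to C and –OCH3 → ester.
  C6H5: –C6H5 phenyl ring → arene.
Distinct types present: alkyne, amide, arene, ester.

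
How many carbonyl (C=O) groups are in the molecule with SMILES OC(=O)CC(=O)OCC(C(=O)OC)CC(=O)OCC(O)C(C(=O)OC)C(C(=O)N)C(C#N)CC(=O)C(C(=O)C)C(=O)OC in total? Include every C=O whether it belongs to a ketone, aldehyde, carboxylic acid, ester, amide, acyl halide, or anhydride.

9

HOOC: carboxylic acid, 1 C=O (running total 1).
CH2COOCH2: ester, 1 C=O (running total 2).
CH(COOCH3): ester, 1 C=O (running total 3).
CH2COOCH2: ester, 1 C=O (running total 4).
CH(COOCH3): ester, 1 C=O (running total 5).
CH(CONH2): amide, 1 C=O (running total 6).
CO: ketone, 1 C=O (running total 7).
CH(COCH3): ketone, 1 C=O (running total 8).
COOCH3: ester, 1 C=O (running total 9).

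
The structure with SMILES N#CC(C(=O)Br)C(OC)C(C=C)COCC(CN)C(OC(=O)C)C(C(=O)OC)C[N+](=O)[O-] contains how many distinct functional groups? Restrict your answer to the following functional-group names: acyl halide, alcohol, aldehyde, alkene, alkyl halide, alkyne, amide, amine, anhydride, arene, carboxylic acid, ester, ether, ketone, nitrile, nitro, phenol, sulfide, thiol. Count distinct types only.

7

Reading the structure from left to right:
  N≡C: N≡C–: carbon triple-bonded to nitrogen → nitrile.
  CH(COBr): pendant –C(=O)X: carbonyl C bonded to C and halogen → acyl halide.
  CH(OCH3): pendant –OCH3: C–O–C with sp³ C, no adjacent C=O → ether.
  CH(CH=CH2): pendant –CH=CH2: C=C double bond → alkene.
  CH2OCH2: C–O–C with sp³ carbons on both sides and no adjacent C=O → ether.
  CH(CH2NH2): pendant –CH2NH2: N on sp³ C, no adjacent C=O → amine.
  CH(OCOCH3): pendant –OC(=O)CH3: an acyloxy group → ester.
  CH(COOCH3): pendant –COOCH3: carbonyl C bonded to C and –OCH3 → ester.
  CH2NO2: –NO2 on carbon → nitro group.
Distinct types present: acyl halide, alkene, amine, ester, ether, nitrile, nitro.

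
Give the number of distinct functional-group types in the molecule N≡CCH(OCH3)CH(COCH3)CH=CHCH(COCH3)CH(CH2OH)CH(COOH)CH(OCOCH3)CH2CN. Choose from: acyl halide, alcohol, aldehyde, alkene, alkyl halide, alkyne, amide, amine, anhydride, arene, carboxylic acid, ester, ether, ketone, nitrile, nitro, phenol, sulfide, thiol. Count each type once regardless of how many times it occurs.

7

Reading the structure from left to right:
  N≡C: N≡C–: carbon triple-bonded to nitrogen → nitrile.
  CH(OCH3): pendant –OCH3: C–O–C with sp³ C, no adjacent C=O → ether.
  CH(COCH3): pendant –COCH3: carbonyl C bonded to two carbons → ketone.
  CH=CH: C=C double bond → alkene.
  CH(COCH3): pendant –COCH3: carbonyl C bonded to two carbons → ketone.
  CH(CH2OH): pendant –CH2OH on an sp³ backbone C → alcohol.
  CH(COOH): pendant –COOH: carbonyl C bonded to C and –OH → carboxylic acid.
  CH(OCOCH3): pendant –OC(=O)CH3: an acyloxy group → ester.
  CN: –C≡N: carbon triple-bonded to nitrogen → nitrile.
Distinct types present: alcohol, alkene, carboxylic acid, ester, ether, ketone, nitrile.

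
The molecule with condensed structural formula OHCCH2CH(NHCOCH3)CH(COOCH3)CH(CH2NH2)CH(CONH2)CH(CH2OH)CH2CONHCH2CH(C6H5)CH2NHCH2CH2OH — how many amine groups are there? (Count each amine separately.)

2

Taking each segment in turn:
  OHC: terminal –CHO: carbonyl C bonded to H and C → aldehyde.
  CH(NHCOCH3): pendant –NHC(=O)CH3: N bonded to a carbonyl → amide (not amine).
  CH(COOCH3): pendant –COOCH3: carbonyl C bonded to C and –OCH3 → ester.
  CH(CH2NH2): pendant –CH2NH2: N on sp³ C, no adjacent C=O → amine.
  CH(CONH2): pendant –CONH2: carbonyl C bonded to C and N → amide.
  CH(CH2OH): pendant –CH2OH on an sp³ backbone C → alcohol.
  CH2CONHCH2: –C(=O)–N– linkage → amide (the N is not an amine).
  CH(C6H5): pendant –C6H5: benzene ring → arene.
  CH2NHCH2: C–N–C with sp³ carbons and no adjacent C=O → amine (secondary).
  CH2OH: –OH on an sp³ carbon → alcohol.
Amine appears at: CH(CH2NH2), CH2NHCH2 → 2.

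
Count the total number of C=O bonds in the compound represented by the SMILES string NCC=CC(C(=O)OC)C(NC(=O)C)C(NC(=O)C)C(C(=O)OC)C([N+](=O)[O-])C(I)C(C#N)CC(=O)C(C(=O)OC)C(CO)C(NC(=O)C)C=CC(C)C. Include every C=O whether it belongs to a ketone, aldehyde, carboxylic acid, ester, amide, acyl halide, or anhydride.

CH(COOCH3): ester, 1 C=O (running total 1).
CH(NHCOCH3): amide, 1 C=O (running total 2).
CH(NHCOCH3): amide, 1 C=O (running total 3).
CH(COOCH3): ester, 1 C=O (running total 4).
CO: ketone, 1 C=O (running total 5).
CH(COOCH3): ester, 1 C=O (running total 6).
CH(NHCOCH3): amide, 1 C=O (running total 7).

7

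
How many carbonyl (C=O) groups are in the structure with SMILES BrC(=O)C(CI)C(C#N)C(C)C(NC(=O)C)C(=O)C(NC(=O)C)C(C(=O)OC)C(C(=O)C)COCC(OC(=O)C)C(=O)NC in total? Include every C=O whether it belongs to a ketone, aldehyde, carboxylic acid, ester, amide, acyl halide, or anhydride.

BrCO: acyl halide, 1 C=O (running total 1).
CH(NHCOCH3): amide, 1 C=O (running total 2).
CO: ketone, 1 C=O (running total 3).
CH(NHCOCH3): amide, 1 C=O (running total 4).
CH(COOCH3): ester, 1 C=O (running total 5).
CH(COCH3): ketone, 1 C=O (running total 6).
CH(OCOCH3): ester, 1 C=O (running total 7).
CONHCH3: amide, 1 C=O (running total 8).

8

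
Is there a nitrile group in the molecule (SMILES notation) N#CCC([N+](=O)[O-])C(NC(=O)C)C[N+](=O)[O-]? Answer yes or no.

yes

Working along the chain:
  N≡C: N≡C–: carbon triple-bonded to nitrogen → nitrile.
  CH(NO2): –NO2 on an sp³ carbon → nitro (the N=O is not a carbonyl).
  CH(NHCOCH3): pendant –NHC(=O)CH3: N bonded to a carbonyl → amide (not amine).
  CH2NO2: –NO2 on carbon → nitro group.
The N≡C segment supplies the nitrile: N≡C–: carbon triple-bonded to nitrogen → nitrile.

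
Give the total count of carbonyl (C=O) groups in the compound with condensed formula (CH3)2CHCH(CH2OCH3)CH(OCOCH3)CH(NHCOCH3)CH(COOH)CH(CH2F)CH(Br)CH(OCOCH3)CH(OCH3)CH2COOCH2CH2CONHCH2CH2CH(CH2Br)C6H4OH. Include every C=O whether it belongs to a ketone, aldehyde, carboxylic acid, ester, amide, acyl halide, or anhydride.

CH(OCOCH3): ester, 1 C=O (running total 1).
CH(NHCOCH3): amide, 1 C=O (running total 2).
CH(COOH): carboxylic acid, 1 C=O (running total 3).
CH(OCOCH3): ester, 1 C=O (running total 4).
CH2COOCH2: ester, 1 C=O (running total 5).
CH2CONHCH2: amide, 1 C=O (running total 6).

6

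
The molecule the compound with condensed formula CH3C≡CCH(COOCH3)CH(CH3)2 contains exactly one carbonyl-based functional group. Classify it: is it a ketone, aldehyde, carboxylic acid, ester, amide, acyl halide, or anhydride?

The carbonyl is in the CH(COOCH3) segment: pendant –COOCH3: carbonyl C bonded to C and –OCH3 → ester.

ester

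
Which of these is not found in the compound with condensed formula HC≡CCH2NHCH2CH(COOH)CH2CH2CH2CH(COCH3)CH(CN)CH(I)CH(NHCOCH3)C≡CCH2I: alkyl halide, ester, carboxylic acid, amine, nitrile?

carboxylic acid: present (CH(COOH) — pendant –COOH: carbonyl C bonded to C and –OH → carboxylic acid).
nitrile: present (CH(CN) — pendant –C≡N: nitrile).
amine: present (CH2NHCH2 — C–N–C with sp³ carbons and no adjacent C=O → amine (secondary)).
alkyl halide: present (CH(I) — halogen on an sp³ carbon → alkyl halide).
ester: no segment matches this pattern.

ester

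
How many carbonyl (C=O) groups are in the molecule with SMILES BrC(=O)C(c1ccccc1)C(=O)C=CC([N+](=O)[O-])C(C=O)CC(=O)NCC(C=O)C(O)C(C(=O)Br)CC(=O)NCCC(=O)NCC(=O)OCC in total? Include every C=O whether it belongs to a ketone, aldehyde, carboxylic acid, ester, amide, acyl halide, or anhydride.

9

BrCO: acyl halide, 1 C=O (running total 1).
CO: ketone, 1 C=O (running total 2).
CH(CHO): aldehyde, 1 C=O (running total 3).
CH2CONHCH2: amide, 1 C=O (running total 4).
CH(CHO): aldehyde, 1 C=O (running total 5).
CH(COBr): acyl halide, 1 C=O (running total 6).
CH2CONHCH2: amide, 1 C=O (running total 7).
CH2CONHCH2: amide, 1 C=O (running total 8).
COOCH2CH3: ester, 1 C=O (running total 9).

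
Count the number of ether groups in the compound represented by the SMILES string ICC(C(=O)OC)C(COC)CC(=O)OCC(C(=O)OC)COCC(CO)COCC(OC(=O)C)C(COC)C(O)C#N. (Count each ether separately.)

halogen on an sp³ carbon → alkyl halide.
pendant –COOCH3: carbonyl C bonded to C and –OCH3 → ester.
pendant –CH2OCH3: C–O–C linkage → ether.
–C(=O)–O–C with C on the carbonyl side → ester.
pendant –COOCH3: carbonyl C bonded to C and –OCH3 → ester.
C–O–C with sp³ carbons on both sides and no adjacent C=O → ether.
pendant –CH2OH on an sp³ backbone C → alcohol.
C–O–C with sp³ carbons on both sides and no adjacent C=O → ether.
pendant –OC(=O)CH3: an acyloxy group → ester.
pendant –CH2OCH3: C–O–C linkage → ether.
–OH on an sp³ carbon → alcohol (secondary).
–C≡N: carbon triple-bonded to nitrogen → nitrile.
Ether appears at: CH(CH2OCH3), CH2OCH2, CH2OCH2, CH(CH2OCH3) → 4.

4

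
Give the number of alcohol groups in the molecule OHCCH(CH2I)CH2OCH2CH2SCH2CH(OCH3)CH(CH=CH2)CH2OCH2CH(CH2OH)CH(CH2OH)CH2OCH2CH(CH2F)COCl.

2

Taking each segment in turn:
  OHC: terminal –CHO: carbonyl C bonded to H and C → aldehyde.
  CH(CH2I): pendant –CH2X: halogen on sp³ carbon → alkyl halide.
  CH2OCH2: C–O–C with sp³ carbons on both sides and no adjacent C=O → ether.
  CH2SCH2: C–S–C linkage → sulfide (thioether).
  CH(OCH3): pendant –OCH3: C–O–C with sp³ C, no adjacent C=O → ether.
  CH(CH=CH2): pendant –CH=CH2: C=C double bond → alkene.
  CH2OCH2: C–O–C with sp³ carbons on both sides and no adjacent C=O → ether.
  CH(CH2OH): pendant –CH2OH on an sp³ backbone C → alcohol.
  CH(CH2OH): pendant –CH2OH on an sp³ backbone C → alcohol.
  CH2OCH2: C–O–C with sp³ carbons on both sides and no adjacent C=O → ether.
  CH(CH2F): pendant –CH2X: halogen on sp³ carbon → alkyl halide.
  COCl: –C(=O)Cl: carbonyl C bonded to C and to a halogen → acyl halide (not alkyl halide).
Alcohol appears at: CH(CH2OH), CH(CH2OH) → 2.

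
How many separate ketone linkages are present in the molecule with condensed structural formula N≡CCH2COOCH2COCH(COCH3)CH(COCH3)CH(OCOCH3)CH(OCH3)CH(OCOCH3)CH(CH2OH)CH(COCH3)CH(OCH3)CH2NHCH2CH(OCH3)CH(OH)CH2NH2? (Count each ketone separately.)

Working along the chain:
  N≡C: N≡C–: carbon triple-bonded to nitrogen → nitrile.
  CH2COOCH2: –C(=O)–O–C with C on the carbonyl side → ester.
  CO: –C(=O)– with carbon on both sides → ketone.
  CH(COCH3): pendant –COCH3: carbonyl C bonded to two carbons → ketone.
  CH(COCH3): pendant –COCH3: carbonyl C bonded to two carbons → ketone.
  CH(OCOCH3): pendant –OC(=O)CH3: an acyloxy group → ester.
  CH(OCH3): pendant –OCH3: C–O–C with sp³ C, no adjacent C=O → ether.
  CH(OCOCH3): pendant –OC(=O)CH3: an acyloxy group → ester.
  CH(CH2OH): pendant –CH2OH on an sp³ backbone C → alcohol.
  CH(COCH3): pendant –COCH3: carbonyl C bonded to two carbons → ketone.
  CH(OCH3): pendant –OCH3: C–O–C with sp³ C, no adjacent C=O → ether.
  CH2NHCH2: C–N–C with sp³ carbons and no adjacent C=O → amine (secondary).
  CH(OCH3): pendant –OCH3: C–O–C with sp³ C, no adjacent C=O → ether.
  CH(OH): –OH on an sp³ carbon → alcohol (secondary).
  CH2NH2: –NH2 on an sp³ carbon with no adjacent C=O → amine.
Ketone appears at: CO, CH(COCH3), CH(COCH3), CH(COCH3) → 4.

4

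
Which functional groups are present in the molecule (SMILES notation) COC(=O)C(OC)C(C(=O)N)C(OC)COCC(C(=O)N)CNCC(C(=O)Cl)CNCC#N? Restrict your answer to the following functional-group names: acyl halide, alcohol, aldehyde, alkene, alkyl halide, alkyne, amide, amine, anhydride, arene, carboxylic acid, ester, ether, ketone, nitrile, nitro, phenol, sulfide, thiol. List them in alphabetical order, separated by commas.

acyl halide, amide, amine, ester, ether, nitrile

Taking each segment in turn:
  CH3OOC: CH3O–C(=O)–: carbonyl C bonded to C and to –OCH3 → ester (not ketone + ether).
  CH(OCH3): pendant –OCH3: C–O–C with sp³ C, no adjacent C=O → ether.
  CH(CONH2): pendant –CONH2: carbonyl C bonded to C and N → amide.
  CH(OCH3): pendant –OCH3: C–O–C with sp³ C, no adjacent C=O → ether.
  CH2OCH2: C–O–C with sp³ carbons on both sides and no adjacent C=O → ether.
  CH(CONH2): pendant –CONH2: carbonyl C bonded to C and N → amide.
  CH2NHCH2: C–N–C with sp³ carbons and no adjacent C=O → amine (secondary).
  CH(COCl): pendant –C(=O)X: carbonyl C bonded to C and halogen → acyl halide.
  CH2NHCH2: C–N–C with sp³ carbons and no adjacent C=O → amine (secondary).
  CN: –C≡N: carbon triple-bonded to nitrogen → nitrile.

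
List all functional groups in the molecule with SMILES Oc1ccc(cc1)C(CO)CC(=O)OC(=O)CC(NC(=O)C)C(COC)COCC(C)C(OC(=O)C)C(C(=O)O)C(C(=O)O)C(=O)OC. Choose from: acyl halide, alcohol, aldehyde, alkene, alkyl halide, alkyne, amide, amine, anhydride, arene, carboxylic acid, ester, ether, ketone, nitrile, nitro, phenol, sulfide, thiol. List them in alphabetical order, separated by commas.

Reading the structure from left to right:
  HOC6H4: –OH attached directly to an aromatic ring → phenol (not alcohol); the ring itself is an arene.
  CH(CH2OH): pendant –CH2OH on an sp³ backbone C → alcohol.
  CH2CO-O-COCH2: two acyl groups sharing one oxygen, –C(=O)–O–C(=O)– → anhydride.
  CH(NHCOCH3): pendant –NHC(=O)CH3: N bonded to a carbonyl → amide (not amine).
  CH(CH2OCH3): pendant –CH2OCH3: C–O–C linkage → ether.
  CH2OCH2: C–O–C with sp³ carbons on both sides and no adjacent C=O → ether.
  CH(OCOCH3): pendant –OC(=O)CH3: an acyloxy group → ester.
  CH(COOH): pendant –COOH: carbonyl C bonded to C and –OH → carboxylic acid.
  CH(COOH): pendant –COOH: carbonyl C bonded to C and –OH → carboxylic acid.
  COOCH3: –C(=O)OCH3: carbonyl C bonded to C and to –OCH3 → ester (not ketone + ether).

alcohol, amide, anhydride, arene, carboxylic acid, ester, ether, phenol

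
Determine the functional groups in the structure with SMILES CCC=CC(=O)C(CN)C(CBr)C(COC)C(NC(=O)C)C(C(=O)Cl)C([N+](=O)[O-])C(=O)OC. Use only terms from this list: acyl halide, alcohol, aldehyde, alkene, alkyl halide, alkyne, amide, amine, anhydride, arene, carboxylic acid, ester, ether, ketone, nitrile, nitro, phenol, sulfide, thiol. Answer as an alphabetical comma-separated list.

C=C double bond → alkene.
–C(=O)– with carbon on both sides → ketone.
pendant –CH2NH2: N on sp³ C, no adjacent C=O → amine.
pendant –CH2X: halogen on sp³ carbon → alkyl halide.
pendant –CH2OCH3: C–O–C linkage → ether.
pendant –NHC(=O)CH3: N bonded to a carbonyl → amide (not amine).
pendant –C(=O)X: carbonyl C bonded to C and halogen → acyl halide.
–NO2 on an sp³ carbon → nitro (the N=O is not a carbonyl).
–C(=O)OCH3: carbonyl C bonded to C and to –OCH3 → ester (not ketone + ether).

acyl halide, alkene, alkyl halide, amide, amine, ester, ether, ketone, nitro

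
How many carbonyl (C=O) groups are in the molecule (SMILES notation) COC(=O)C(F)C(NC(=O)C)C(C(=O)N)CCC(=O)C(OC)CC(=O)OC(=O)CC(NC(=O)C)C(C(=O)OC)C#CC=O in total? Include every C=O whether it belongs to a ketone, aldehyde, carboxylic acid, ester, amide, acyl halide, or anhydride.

CH3OOC: ester, 1 C=O (running total 1).
CH(NHCOCH3): amide, 1 C=O (running total 2).
CH(CONH2): amide, 1 C=O (running total 3).
CO: ketone, 1 C=O (running total 4).
CH2CO-O-COCH2: anhydride, 2 C=O (running total 6).
CH(NHCOCH3): amide, 1 C=O (running total 7).
CH(COOCH3): ester, 1 C=O (running total 8).
CHO: aldehyde, 1 C=O (running total 9).

9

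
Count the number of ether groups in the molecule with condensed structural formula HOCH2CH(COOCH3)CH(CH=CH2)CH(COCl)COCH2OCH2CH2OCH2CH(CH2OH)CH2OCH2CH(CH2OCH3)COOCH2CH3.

HO– on an sp³ carbon → alcohol.
pendant –COOCH3: carbonyl C bonded to C and –OCH3 → ester.
pendant –CH=CH2: C=C double bond → alkene.
pendant –C(=O)X: carbonyl C bonded to C and halogen → acyl halide.
–C(=O)– with carbon on both sides → ketone.
C–O–C with sp³ carbons on both sides and no adjacent C=O → ether.
C–O–C with sp³ carbons on both sides and no adjacent C=O → ether.
pendant –CH2OH on an sp³ backbone C → alcohol.
C–O–C with sp³ carbons on both sides and no adjacent C=O → ether.
pendant –CH2OCH3: C–O–C linkage → ether.
–C(=O)OCH2CH3: carbonyl C bonded to C and to –OEt → ester.
Ether appears at: CH2OCH2, CH2OCH2, CH2OCH2, CH(CH2OCH3) → 4.

4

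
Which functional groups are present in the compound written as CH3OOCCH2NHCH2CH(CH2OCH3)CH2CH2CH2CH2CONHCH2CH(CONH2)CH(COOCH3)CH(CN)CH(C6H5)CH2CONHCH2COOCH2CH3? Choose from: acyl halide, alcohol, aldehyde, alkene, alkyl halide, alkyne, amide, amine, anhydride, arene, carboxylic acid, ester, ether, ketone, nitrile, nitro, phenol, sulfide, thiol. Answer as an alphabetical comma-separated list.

Taking each segment in turn:
  CH3OOC: CH3O–C(=O)–: carbonyl C bonded to C and to –OCH3 → ester (not ketone + ether).
  CH2NHCH2: C–N–C with sp³ carbons and no adjacent C=O → amine (secondary).
  CH(CH2OCH3): pendant –CH2OCH3: C–O–C linkage → ether.
  CH2CONHCH2: –C(=O)–N– linkage → amide (the N is not an amine).
  CH(CONH2): pendant –CONH2: carbonyl C bonded to C and N → amide.
  CH(COOCH3): pendant –COOCH3: carbonyl C bonded to C and –OCH3 → ester.
  CH(CN): pendant –C≡N: nitrile.
  CH(C6H5): pendant –C6H5: benzene ring → arene.
  CH2CONHCH2: –C(=O)–N– linkage → amide (the N is not an amine).
  COOCH2CH3: –C(=O)OCH2CH3: carbonyl C bonded to C and to –OEt → ester.

amide, amine, arene, ester, ether, nitrile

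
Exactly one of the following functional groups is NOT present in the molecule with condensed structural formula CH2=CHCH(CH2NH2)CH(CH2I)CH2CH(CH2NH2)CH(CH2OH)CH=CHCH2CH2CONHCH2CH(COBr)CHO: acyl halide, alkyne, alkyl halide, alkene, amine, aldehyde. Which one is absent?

alkyne

aldehyde: present (CHO — terminal –CHO: carbonyl C bonded to H and C → aldehyde).
acyl halide: present (CH(COBr) — pendant –C(=O)X: carbonyl C bonded to C and halogen → acyl halide).
alkyl halide: present (CH(CH2I) — pendant –CH2X: halogen on sp³ carbon → alkyl halide).
amine: present (CH(CH2NH2) — pendant –CH2NH2: N on sp³ C, no adjacent C=O → amine).
alkene: present (CH2=CH — C=C double bond → alkene).
alkyne: no segment matches this pattern.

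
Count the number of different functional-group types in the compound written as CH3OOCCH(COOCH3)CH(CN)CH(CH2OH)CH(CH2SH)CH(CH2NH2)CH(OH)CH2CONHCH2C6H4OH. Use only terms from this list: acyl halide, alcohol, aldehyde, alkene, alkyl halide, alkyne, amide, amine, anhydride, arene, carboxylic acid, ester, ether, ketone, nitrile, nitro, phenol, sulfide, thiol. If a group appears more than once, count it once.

CH3O–C(=O)–: carbonyl C bonded to C and to –OCH3 → ester (not ketone + ether).
pendant –COOCH3: carbonyl C bonded to C and –OCH3 → ester.
pendant –C≡N: nitrile.
pendant –CH2OH on an sp³ backbone C → alcohol.
pendant –CH2SH → thiol.
pendant –CH2NH2: N on sp³ C, no adjacent C=O → amine.
–OH on an sp³ carbon → alcohol (secondary).
–C(=O)–N– linkage → amide (the N is not an amine).
–OH attached directly to an aromatic ring → phenol (not alcohol); the ring itself is an arene.
Distinct types present: alcohol, amide, amine, arene, ester, nitrile, phenol, thiol.

8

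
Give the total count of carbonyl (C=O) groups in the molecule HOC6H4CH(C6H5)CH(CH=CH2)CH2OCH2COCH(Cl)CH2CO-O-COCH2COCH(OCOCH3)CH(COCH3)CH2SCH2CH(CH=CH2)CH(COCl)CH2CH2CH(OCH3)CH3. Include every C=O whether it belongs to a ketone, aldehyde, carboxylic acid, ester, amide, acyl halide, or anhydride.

CO: ketone, 1 C=O (running total 1).
CH2CO-O-COCH2: anhydride, 2 C=O (running total 3).
CO: ketone, 1 C=O (running total 4).
CH(OCOCH3): ester, 1 C=O (running total 5).
CH(COCH3): ketone, 1 C=O (running total 6).
CH(COCl): acyl halide, 1 C=O (running total 7).

7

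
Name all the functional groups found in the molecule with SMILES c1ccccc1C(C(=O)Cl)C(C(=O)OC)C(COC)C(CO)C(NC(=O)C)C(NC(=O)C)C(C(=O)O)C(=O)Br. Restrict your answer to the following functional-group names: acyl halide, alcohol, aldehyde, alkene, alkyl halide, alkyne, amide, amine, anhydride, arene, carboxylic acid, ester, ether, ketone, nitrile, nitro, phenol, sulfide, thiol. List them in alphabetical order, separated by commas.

acyl halide, alcohol, amide, arene, carboxylic acid, ester, ether

Taking each segment in turn:
  C6H5: C6H5– phenyl ring → arene.
  CH(COCl): pendant –C(=O)X: carbonyl C bonded to C and halogen → acyl halide.
  CH(COOCH3): pendant –COOCH3: carbonyl C bonded to C and –OCH3 → ester.
  CH(CH2OCH3): pendant –CH2OCH3: C–O–C linkage → ether.
  CH(CH2OH): pendant –CH2OH on an sp³ backbone C → alcohol.
  CH(NHCOCH3): pendant –NHC(=O)CH3: N bonded to a carbonyl → amide (not amine).
  CH(NHCOCH3): pendant –NHC(=O)CH3: N bonded to a carbonyl → amide (not amine).
  CH(COOH): pendant –COOH: carbonyl C bonded to C and –OH → carboxylic acid.
  COBr: –C(=O)Br: carbonyl C bonded to C and to a halogen → acyl halide (not alkyl halide).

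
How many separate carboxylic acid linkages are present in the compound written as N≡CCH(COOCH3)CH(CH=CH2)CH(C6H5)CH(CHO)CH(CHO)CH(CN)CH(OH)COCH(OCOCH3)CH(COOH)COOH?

Reading the structure from left to right:
  N≡C: N≡C–: carbon triple-bonded to nitrogen → nitrile.
  CH(COOCH3): pendant –COOCH3: carbonyl C bonded to C and –OCH3 → ester.
  CH(CH=CH2): pendant –CH=CH2: C=C double bond → alkene.
  CH(C6H5): pendant –C6H5: benzene ring → arene.
  CH(CHO): pendant –CHO: carbonyl C bonded to C and H → aldehyde.
  CH(CHO): pendant –CHO: carbonyl C bonded to C and H → aldehyde.
  CH(CN): pendant –C≡N: nitrile.
  CH(OH): –OH on an sp³ carbon → alcohol (secondary).
  CO: –C(=O)– with carbon on both sides → ketone.
  CH(OCOCH3): pendant –OC(=O)CH3: an acyloxy group → ester.
  CH(COOH): pendant –COOH: carbonyl C bonded to C and –OH → carboxylic acid.
  COOH: –COOH: carbonyl C bonded to –OH and C → carboxylic acid (the –OH is not a separate alcohol).
Carboxylic acid appears at: CH(COOH), COOH → 2.

2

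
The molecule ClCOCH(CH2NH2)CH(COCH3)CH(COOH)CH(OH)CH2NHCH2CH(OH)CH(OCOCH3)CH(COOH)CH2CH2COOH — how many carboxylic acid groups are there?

Reading the structure from left to right:
  ClCO: –C(=O)Cl: carbonyl C bonded to C and to a halogen → acyl halide (not alkyl halide).
  CH(CH2NH2): pendant –CH2NH2: N on sp³ C, no adjacent C=O → amine.
  CH(COCH3): pendant –COCH3: carbonyl C bonded to two carbons → ketone.
  CH(COOH): pendant –COOH: carbonyl C bonded to C and –OH → carboxylic acid.
  CH(OH): –OH on an sp³ carbon → alcohol (secondary).
  CH2NHCH2: C–N–C with sp³ carbons and no adjacent C=O → amine (secondary).
  CH(OH): –OH on an sp³ carbon → alcohol (secondary).
  CH(OCOCH3): pendant –OC(=O)CH3: an acyloxy group → ester.
  CH(COOH): pendant –COOH: carbonyl C bonded to C and –OH → carboxylic acid.
  COOH: –COOH: carbonyl C bonded to –OH and C → carboxylic acid (the –OH is not a separate alcohol).
Carboxylic acid appears at: CH(COOH), CH(COOH), COOH → 3.

3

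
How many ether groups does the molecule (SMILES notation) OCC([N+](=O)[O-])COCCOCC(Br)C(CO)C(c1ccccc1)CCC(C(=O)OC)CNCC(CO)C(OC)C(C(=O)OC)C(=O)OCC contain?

Working along the chain:
  HOCH2: HO– on an sp³ carbon → alcohol.
  CH(NO2): –NO2 on an sp³ carbon → nitro (the N=O is not a carbonyl).
  CH2OCH2: C–O–C with sp³ carbons on both sides and no adjacent C=O → ether.
  CH2OCH2: C–O–C with sp³ carbons on both sides and no adjacent C=O → ether.
  CH(Br): halogen on an sp³ carbon → alkyl halide.
  CH(CH2OH): pendant –CH2OH on an sp³ backbone C → alcohol.
  CH(C6H5): pendant –C6H5: benzene ring → arene.
  CH(COOCH3): pendant –COOCH3: carbonyl C bonded to C and –OCH3 → ester.
  CH2NHCH2: C–N–C with sp³ carbons and no adjacent C=O → amine (secondary).
  CH(CH2OH): pendant –CH2OH on an sp³ backbone C → alcohol.
  CH(OCH3): pendant –OCH3: C–O–C with sp³ C, no adjacent C=O → ether.
  CH(COOCH3): pendant –COOCH3: carbonyl C bonded to C and –OCH3 → ester.
  COOCH2CH3: –C(=O)OCH2CH3: carbonyl C bonded to C and to –OEt → ester.
Ether appears at: CH2OCH2, CH2OCH2, CH(OCH3) → 3.

3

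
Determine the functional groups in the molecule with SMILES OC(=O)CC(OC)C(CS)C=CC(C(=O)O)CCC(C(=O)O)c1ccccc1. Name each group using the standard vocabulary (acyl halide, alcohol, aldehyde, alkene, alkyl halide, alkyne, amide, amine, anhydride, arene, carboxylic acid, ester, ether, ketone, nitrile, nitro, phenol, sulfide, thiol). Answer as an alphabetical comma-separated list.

Reading the structure from left to right:
  HOOC: –COOH: carbonyl C bonded to –OH and C → carboxylic acid (the –OH is not a separate alcohol).
  CH(OCH3): pendant –OCH3: C–O–C with sp³ C, no adjacent C=O → ether.
  CH(CH2SH): pendant –CH2SH → thiol.
  CH=CH: C=C double bond → alkene.
  CH(COOH): pendant –COOH: carbonyl C bonded to C and –OH → carboxylic acid.
  CH(COOH): pendant –COOH: carbonyl C bonded to C and –OH → carboxylic acid.
  C6H5: –C6H5 phenyl ring → arene.

alkene, arene, carboxylic acid, ether, thiol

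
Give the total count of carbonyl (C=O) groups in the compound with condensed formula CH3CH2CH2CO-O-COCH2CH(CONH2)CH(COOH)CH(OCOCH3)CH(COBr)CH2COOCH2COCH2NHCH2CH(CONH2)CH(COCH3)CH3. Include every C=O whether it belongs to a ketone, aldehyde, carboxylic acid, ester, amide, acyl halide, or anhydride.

10

CH2CO-O-COCH2: anhydride, 2 C=O (running total 2).
CH(CONH2): amide, 1 C=O (running total 3).
CH(COOH): carboxylic acid, 1 C=O (running total 4).
CH(OCOCH3): ester, 1 C=O (running total 5).
CH(COBr): acyl halide, 1 C=O (running total 6).
CH2COOCH2: ester, 1 C=O (running total 7).
CO: ketone, 1 C=O (running total 8).
CH(CONH2): amide, 1 C=O (running total 9).
CH(COCH3): ketone, 1 C=O (running total 10).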